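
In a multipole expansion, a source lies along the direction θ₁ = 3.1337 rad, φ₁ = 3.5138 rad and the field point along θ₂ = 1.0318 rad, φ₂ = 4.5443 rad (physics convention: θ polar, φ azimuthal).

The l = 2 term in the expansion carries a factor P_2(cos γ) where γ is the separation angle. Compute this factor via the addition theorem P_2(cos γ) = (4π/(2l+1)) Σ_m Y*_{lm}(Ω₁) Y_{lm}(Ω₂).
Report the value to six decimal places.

-0.110195

Summing Y*_{l m}(θ₁,φ₁)·Y_{l m}(θ₂,φ₂) over m ∈ [−2, 2]; prefactor 4π/(2·2+1) = 2.513274:
  m=-2: 0.00002 + 0.00002j × -0.26858 - 0.09385j = -0.00000 - 0.00001j  (running Σ = -0.00000 - 0.00001j)
  m=-1: 0.00568 + 0.00222j × -0.05693 + 0.33552j = -0.00107 + 0.00178j  (running Σ = -0.00107 + 0.00177j)
  m=0: 0.63072 + 0.00000j × -0.06612 + 0.00000j = -0.04170 + 0.00000j  (running Σ = -0.04277 + 0.00177j)
  m=1: -0.00568 + 0.00222j × 0.05693 + 0.33552j = -0.00107 - 0.00178j  (running Σ = -0.04384 - 0.00001j)
  m=2: 0.00002 - 0.00002j × -0.26858 + 0.09385j = -0.00000 + 0.00001j  (running Σ = -0.04385 - 0.00000j)
Total Σ_m = -0.04385 - 0.00000j. Multiply by 2.513274: -0.11019 - 0.00000j. P_2(cos γ) = -0.110195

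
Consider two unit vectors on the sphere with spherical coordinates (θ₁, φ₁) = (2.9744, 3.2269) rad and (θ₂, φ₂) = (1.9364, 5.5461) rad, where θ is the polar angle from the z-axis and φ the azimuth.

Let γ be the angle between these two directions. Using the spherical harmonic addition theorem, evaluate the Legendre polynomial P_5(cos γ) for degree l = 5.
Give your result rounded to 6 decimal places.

Expand P_5 via completeness: Σ_{m} conj(Y_{5,m}) at Ω₁ times Y_{5,m} at Ω₂ —
  term(m=-5) = (0.000011, 0.000016)   from Y*(Ω₁)=(-0.000054, -0.000025), Y(Ω₂)=(-0.282163, -0.170611)
  term(m=-4) = (-0.000438, -0.000065)   from Y*(Ω₁)=(-0.001046, -0.000371), Y(Ω₂)=(0.391733, -0.076660)
  term(m=-3) = (0.000409, -0.000327)   from Y*(Ω₁)=(-0.011955, -0.003128), Y(Ω₂)=(-0.025315, 0.033968)
  term(m=-2) = (0.002137, -0.028827)   from Y*(Ω₁)=(-0.087428, -0.015063), Y(Ω₂)=(0.031434, 0.324303)
  term(m=-1) = (0.035061, 0.037756)   from Y*(Ω₁)=(-0.384522, -0.032882), Y(Ω₂)=(-0.098853, -0.089735)
  term(m=+0) = (0.221873, 0.000000)   from Y*(Ω₁)=(-0.749284, -0.000000), Y(Ω₂)=(-0.296113, 0.000000)
  term(m=+1) = (0.035061, -0.037756)   from Y*(Ω₁)=(0.384522, -0.032882), Y(Ω₂)=(0.098853, -0.089735)
  term(m=+2) = (0.002137, 0.028827)   from Y*(Ω₁)=(-0.087428, 0.015063), Y(Ω₂)=(0.031434, -0.324303)
  term(m=+3) = (0.000409, 0.000327)   from Y*(Ω₁)=(0.011955, -0.003128), Y(Ω₂)=(0.025315, 0.033968)
  term(m=+4) = (-0.000438, 0.000065)   from Y*(Ω₁)=(-0.001046, 0.000371), Y(Ω₂)=(0.391733, 0.076660)
  term(m=+5) = (0.000011, -0.000016)   from Y*(Ω₁)=(0.000054, -0.000025), Y(Ω₂)=(0.282163, -0.170611)
Total Σ_m = (0.296231, 0.000000). Multiply by 1.142397: (0.338413, 0.000000). P_5(cos γ) = 0.338413

0.338413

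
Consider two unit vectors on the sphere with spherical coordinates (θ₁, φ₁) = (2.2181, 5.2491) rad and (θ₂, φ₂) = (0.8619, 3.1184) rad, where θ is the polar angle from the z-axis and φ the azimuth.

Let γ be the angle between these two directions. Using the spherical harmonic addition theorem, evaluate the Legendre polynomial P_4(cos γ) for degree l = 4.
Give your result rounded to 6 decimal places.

-0.399530

Term-by-term m-sum for l=4 (normalisation 4π/9 = 1.396263):
  m=-4: (-0.097611, 0.150279) × (0.146294, 0.013611) = (-0.016325, 0.020656)  (running Σ = (-0.016325, 0.020656))
  m=-3: (0.382858, 0.015068) × (-0.355534, -0.024777) = (-0.135746, -0.014843)  (running Σ = (-0.152071, 0.005813))
  m=-2: (-0.156978, -0.289148) × (0.378656, 0.017577) = (-0.054358, -0.112247)  (running Σ = (-0.206430, -0.106434))
  m=-1: (0.052878, -0.088875) × (0.007812, 0.000181) = (0.000429, -0.000685)  (running Σ = (-0.206000, -0.107119))
  m=0: (-0.347090, -0.000000) × (-0.362609, 0.000000) = (0.125858, 0.000000)  (running Σ = (-0.080142, -0.107119))
  m=1: (-0.052878, -0.088875) × (-0.007812, 0.000181) = (0.000429, 0.000685)  (running Σ = (-0.079713, -0.106434))
  m=2: (-0.156978, 0.289148) × (0.378656, -0.017577) = (-0.054358, 0.112247)  (running Σ = (-0.134072, 0.005813))
  m=3: (-0.382858, 0.015068) × (0.355534, -0.024777) = (-0.135746, 0.014843)  (running Σ = (-0.269817, 0.020656))
  m=4: (-0.097611, -0.150279) × (0.146294, -0.013611) = (-0.016325, -0.020656)  (running Σ = (-0.286143, -0.000000))
Σ over m = (-0.286143, -0.000000); ×(4π/9) → (-0.399530, -0.000000). Real part: -0.399530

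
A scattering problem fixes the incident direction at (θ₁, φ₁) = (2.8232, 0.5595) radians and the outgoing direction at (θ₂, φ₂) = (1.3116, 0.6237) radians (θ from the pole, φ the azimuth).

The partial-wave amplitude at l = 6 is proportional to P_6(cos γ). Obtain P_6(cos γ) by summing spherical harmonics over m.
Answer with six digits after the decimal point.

-0.290243

Expand P_6 via completeness: Σ_{m} conj(Y_{6,m}) at Ω₁ times Y_{6,m} at Ω₂ —
  term(m=-6) = 0.00017 - 0.00007j   from Y*(Ω₁)=-0.00044 - 0.00010j, Y(Ω₂)=-0.32504 + 0.22267j
  term(m=-5) = -0.00164 + 0.00055j   from Y*(Ω₁)=0.00450 - 0.00161j, Y(Ω₂)=-0.36181 - 0.00836j
  term(m=-4) = -0.00255 + 0.00067j   from Y*(Ω₁)=-0.01892 + 0.02401j, Y(Ω₂)=0.06894 + 0.05206j
  term(m=-3) = 0.04427 - 0.00863j   from Y*(Ω₁)=0.01412 - 0.13060j, Y(Ω₂)=0.10157 + 0.32801j
  term(m=-2) = -0.00448 + 0.00058j   from Y*(Ω₁)=0.16182 + 0.33346j, Y(Ω₂)=-0.00387 + 0.01155j
  term(m=-1) = -0.18949 + 0.01218j   from Y*(Ω₁)=-0.49714 - 0.31134j, Y(Ω₂)=0.26276 - 0.18906j
  term(m=+0) = 0.00720 + 0.00000j   from Y*(Ω₁)=0.18750 + 0.00000j, Y(Ω₂)=0.03838 + 0.00000j
  term(m=+1) = -0.18949 - 0.01218j   from Y*(Ω₁)=0.49714 - 0.31134j, Y(Ω₂)=-0.26276 - 0.18906j
  term(m=+2) = -0.00448 - 0.00058j   from Y*(Ω₁)=0.16182 - 0.33346j, Y(Ω₂)=-0.00387 - 0.01155j
  term(m=+3) = 0.04427 + 0.00863j   from Y*(Ω₁)=-0.01412 - 0.13060j, Y(Ω₂)=-0.10157 + 0.32801j
  term(m=+4) = -0.00255 - 0.00067j   from Y*(Ω₁)=-0.01892 - 0.02401j, Y(Ω₂)=0.06894 - 0.05206j
  term(m=+5) = -0.00164 - 0.00055j   from Y*(Ω₁)=-0.00450 - 0.00161j, Y(Ω₂)=0.36181 - 0.00836j
  term(m=+6) = 0.00017 + 0.00007j   from Y*(Ω₁)=-0.00044 + 0.00010j, Y(Ω₂)=-0.32504 - 0.22267j
Total Σ_m = -0.30026 - 0.00000j. Multiply by 0.966644: -0.29024 - 0.00000j. P_6(cos γ) = -0.290243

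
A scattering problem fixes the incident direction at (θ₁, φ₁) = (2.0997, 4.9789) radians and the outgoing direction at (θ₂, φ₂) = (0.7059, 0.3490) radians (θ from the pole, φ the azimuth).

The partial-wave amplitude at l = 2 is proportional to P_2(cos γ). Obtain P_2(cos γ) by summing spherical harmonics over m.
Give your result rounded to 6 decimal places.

Summing Y*_{l m}(θ₁,φ₁)·Y_{l m}(θ₂,φ₂) over m ∈ [−2, 2]; prefactor 4π/(2·2+1) = 2.513274:
  m=-2: Y*=-0.24798 - 0.14631j  Y=0.12454 - 0.10447j  product -0.04617 + 0.00769j
  m=-1: Y*=-0.08864 + 0.32467j  Y=0.35841 - 0.13042j  product 0.01058 + 0.12793j
  m=+0: Y*=-0.07449 + 0.00000j  Y=0.23260 + 0.00000j  product -0.01733 + 0.00000j
  m=+1: Y*=0.08864 + 0.32467j  Y=-0.35841 - 0.13042j  product 0.01058 - 0.12793j
  m=+2: Y*=-0.24798 + 0.14631j  Y=0.12454 + 0.10447j  product -0.04617 - 0.00769j
Accumulated sum -0.08851 + 0.00000j; after 4π/(2l+1) scaling, -0.22245 + 0.00000j ⇒ P_2 = -0.222453

-0.222453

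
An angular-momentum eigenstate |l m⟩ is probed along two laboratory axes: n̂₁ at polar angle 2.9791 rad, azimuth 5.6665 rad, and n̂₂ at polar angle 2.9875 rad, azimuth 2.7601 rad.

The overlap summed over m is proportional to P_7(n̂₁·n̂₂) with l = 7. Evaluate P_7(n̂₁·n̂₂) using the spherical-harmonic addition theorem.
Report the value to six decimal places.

0.023880

Summing Y*_{l m}(θ₁,φ₁)·Y_{l m}(θ₂,φ₂) over m ∈ [−7, 7]; prefactor 4π/(2·7+1) = 0.837758:
  [-7]  conj(Y_{7,-7})(Ω₁) = -0.00000 + 0.00000j ; Y_{7,-7}(Ω₂) = 0.00000 - 0.00000j ; Δ = 0.00000 + 0.00000j
  [-6]  conj(Y_{7,-6})(Ω₁) = 0.00003 - 0.00002j ; Y_{7,-6}(Ω₂) = 0.00002 - 0.00002j ; Δ = 0.00000 - 0.00000j
  [-5]  conj(Y_{7,-5})(Ω₁) = -0.00047 - 0.00003j ; Y_{7,-5}(Ω₂) = 0.00012 - 0.00034j ; Δ = -0.00000 + 0.00000j
  [-4]  conj(Y_{7,-4})(Ω₁) = 0.00374 + 0.00299j ; Y_{7,-4}(Ω₂) = -0.00017 - 0.00390j ; Δ = 0.00001 - 0.00002j
  [-3]  conj(Y_{7,-3})(Ω₁) = -0.00960 - 0.03347j ; Y_{7,-3}(Ω₂) = -0.01239 - 0.02728j ; Δ = -0.00079 + 0.00068j
  [-2]  conj(Y_{7,-2})(Ω₁) = -0.05818 + 0.16584j ; Y_{7,-2}(Ω₂) = -0.11565 - 0.11058j ; Δ = 0.02507 - 0.01275j
  [-1]  conj(Y_{7,-1})(Ω₁) = 0.44872 - 0.31810j ; Y_{7,-1}(Ω₂) = -0.49368 - 0.19804j ; Δ = -0.28452 + 0.06818j
  [+0]  conj(Y_{7,0})(Ω₁) = -0.72412 + 0.00000j ; Y_{7,0}(Ω₂) = -0.75813 + 0.00000j ; Δ = 0.54897 + 0.00000j
  [+1]  conj(Y_{7,1})(Ω₁) = -0.44872 - 0.31810j ; Y_{7,1}(Ω₂) = 0.49368 - 0.19804j ; Δ = -0.28452 - 0.06818j
  [+2]  conj(Y_{7,2})(Ω₁) = -0.05818 - 0.16584j ; Y_{7,2}(Ω₂) = -0.11565 + 0.11058j ; Δ = 0.02507 + 0.01275j
  [+3]  conj(Y_{7,3})(Ω₁) = 0.00960 - 0.03347j ; Y_{7,3}(Ω₂) = 0.01239 - 0.02728j ; Δ = -0.00079 - 0.00068j
  [+4]  conj(Y_{7,4})(Ω₁) = 0.00374 - 0.00299j ; Y_{7,4}(Ω₂) = -0.00017 + 0.00390j ; Δ = 0.00001 + 0.00002j
  [+5]  conj(Y_{7,5})(Ω₁) = 0.00047 - 0.00003j ; Y_{7,5}(Ω₂) = -0.00012 - 0.00034j ; Δ = -0.00000 - 0.00000j
  [+6]  conj(Y_{7,6})(Ω₁) = 0.00003 + 0.00002j ; Y_{7,6}(Ω₂) = 0.00002 + 0.00002j ; Δ = 0.00000 + 0.00000j
  [+7]  conj(Y_{7,7})(Ω₁) = 0.00000 + 0.00000j ; Y_{7,7}(Ω₂) = -0.00000 - 0.00000j ; Δ = 0.00000 - 0.00000j
Σ over m = 0.02851 + 0.00000j; ×(4π/15) → 0.02388 + 0.00000j. Real part: 0.023880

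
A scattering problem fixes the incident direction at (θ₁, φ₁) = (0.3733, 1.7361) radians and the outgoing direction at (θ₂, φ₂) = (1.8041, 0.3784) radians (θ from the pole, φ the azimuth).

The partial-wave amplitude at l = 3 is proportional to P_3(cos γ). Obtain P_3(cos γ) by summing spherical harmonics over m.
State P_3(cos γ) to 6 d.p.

Addition theorem: P_3(cos γ) = (4π/7) Σ_m Y*_{lm}(Ω₁) Y_{lm}(Ω₂), m = −3…3:
  m=-3: 0.00963 - 0.01780j × 0.16212 - 0.34834j = -0.00464 - 0.00624j  (running Σ = -0.00464 - 0.00624j)
  m=-2: -0.11971 - 0.04108j × -0.16260 + 0.15356j = 0.02577 - 0.01170j  (running Σ = 0.02113 - 0.01794j)
  m=-1: -0.06468 + 0.38771j × -0.21410 + 0.08512j = -0.01915 - 0.08851j  (running Σ = 0.00198 - 0.10645j)
  m=0: 0.46388 + 0.00000j × 0.23577 + 0.00000j = 0.10937 + 0.00000j  (running Σ = 0.11135 - 0.10645j)
  m=1: 0.06468 + 0.38771j × 0.21410 + 0.08512j = -0.01915 + 0.08851j  (running Σ = 0.09220 - 0.01794j)
  m=2: -0.11971 + 0.04108j × -0.16260 - 0.15356j = 0.02577 + 0.01170j  (running Σ = 0.11797 - 0.00624j)
  m=3: -0.00963 - 0.01780j × -0.16212 - 0.34834j = -0.00464 + 0.00624j  (running Σ = 0.11333 + 0.00000j)
Σ over m = 0.11333 + 0.00000j; ×(4π/7) → 0.20345 + 0.00000j. Real part: 0.203455

0.203455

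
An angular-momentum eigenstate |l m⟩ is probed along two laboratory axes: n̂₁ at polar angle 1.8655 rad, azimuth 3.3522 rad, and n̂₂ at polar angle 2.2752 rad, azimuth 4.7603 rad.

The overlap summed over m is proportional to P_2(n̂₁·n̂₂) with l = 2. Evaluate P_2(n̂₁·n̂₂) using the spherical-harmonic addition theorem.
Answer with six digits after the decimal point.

Addition theorem: P_2(cos γ) = (4π/5) Σ_m Y*_{lm}(Ω₁) Y_{lm}(Ω₂), m = −2…2:
  [-2]  conj(Y_{2,-2})(Ω₁) = (0.322772, 0.144611) ; Y_{2,-2}(Ω₂) = (-0.223258, 0.021459) ; Δ = (-0.075164, -0.025359)
  [-1]  conj(Y_{2,-1})(Ω₁) = (0.209973, 0.044888) ; Y_{2,-1}(Ω₂) = (-0.018258, -0.380780) ; Δ = (0.013259, -0.080773)
  [+0]  conj(Y_{2,0})(Ω₁) = (-0.235568, -0.000000) ; Y_{2,0}(Ω₂) = (0.081396, 0.000000) ; Δ = (-0.019174, -0.000000)
  [+1]  conj(Y_{2,1})(Ω₁) = (-0.209973, 0.044888) ; Y_{2,1}(Ω₂) = (0.018258, -0.380780) ; Δ = (0.013259, 0.080773)
  [+2]  conj(Y_{2,2})(Ω₁) = (0.322772, -0.144611) ; Y_{2,2}(Ω₂) = (-0.223258, -0.021459) ; Δ = (-0.075164, 0.025359)
Total Σ_m = (-0.142986, 0.000000). Multiply by 2.513274: (-0.359362, 0.000000). P_2(cos γ) = -0.359362

-0.359362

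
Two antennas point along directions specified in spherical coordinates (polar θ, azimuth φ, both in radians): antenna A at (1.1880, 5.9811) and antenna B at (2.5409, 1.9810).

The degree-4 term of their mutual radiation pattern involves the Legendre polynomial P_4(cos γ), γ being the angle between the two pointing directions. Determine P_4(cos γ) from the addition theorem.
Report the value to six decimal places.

-0.428461

Expand P_4 via completeness: Σ_{m} conj(Y_{4,m}) at Ω₁ times Y_{4,m} at Ω₂ —
  [-4]  conj(Y_{4,-4})(Ω₁) = 0.11618 - 0.30638j ; Y_{4,-4}(Ω₂) = -0.00316 - 0.04505j ; Δ = -0.01417 - 0.00427j
  [-3]  conj(Y_{4,-3})(Ω₁) = 0.23014 - 0.29377j ; Y_{4,-3}(Ω₂) = -0.17576 - 0.06221j ; Δ = -0.05872 + 0.03732j
  [-2]  conj(Y_{4,-2})(Ω₁) = -0.00554 + 0.00383j ; Y_{4,-2}(Ω₂) = -0.27429 + 0.29420j ; Δ = 0.00039 - 0.00268j
  [-1]  conj(Y_{4,-1})(Ω₁) = -0.31665 + 0.09868j ; Y_{4,-1}(Ω₂) = 0.15515 + 0.35678j ; Δ = -0.08433 - 0.09766j
  [+0]  conj(Y_{4,0})(Ω₁) = -0.05333 + 0.00000j ; Y_{4,0}(Ω₂) = -0.12764 + 0.00000j ; Δ = 0.00681 + 0.00000j
  [+1]  conj(Y_{4,1})(Ω₁) = 0.31665 + 0.09868j ; Y_{4,1}(Ω₂) = -0.15515 + 0.35678j ; Δ = -0.08433 + 0.09766j
  [+2]  conj(Y_{4,2})(Ω₁) = -0.00554 - 0.00383j ; Y_{4,2}(Ω₂) = -0.27429 - 0.29420j ; Δ = 0.00039 + 0.00268j
  [+3]  conj(Y_{4,3})(Ω₁) = -0.23014 - 0.29377j ; Y_{4,3}(Ω₂) = 0.17576 - 0.06221j ; Δ = -0.05872 - 0.03732j
  [+4]  conj(Y_{4,4})(Ω₁) = 0.11618 + 0.30638j ; Y_{4,4}(Ω₂) = -0.00316 + 0.04505j ; Δ = -0.01417 + 0.00427j
Σ over m = -0.30686 + 0.00000j; ×(4π/9) → -0.42846 + 0.00000j. Real part: -0.428461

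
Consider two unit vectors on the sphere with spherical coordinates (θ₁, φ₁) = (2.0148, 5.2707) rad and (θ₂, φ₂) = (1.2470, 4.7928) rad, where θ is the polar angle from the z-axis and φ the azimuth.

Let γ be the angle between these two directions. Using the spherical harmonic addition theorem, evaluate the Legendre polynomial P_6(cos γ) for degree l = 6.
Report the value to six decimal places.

0.111507

Summing Y*_{l m}(θ₁,φ₁)·Y_{l m}(θ₂,φ₂) over m ∈ [−6, 6]; prefactor 4π/(2·6+1) = 0.966644:
  m=-6: 0.25631 + 0.05417j × -0.31069 + 0.16272j = -0.08845 + 0.02488j  (running Σ = -0.08845 + 0.02488j)
  m=-5: -0.14804 - 0.40551j × 0.15956 + 0.37523j = 0.12854 - 0.12025j  (running Σ = 0.04009 - 0.09537j)
  m=-4: -0.15027 + 0.19264j × 0.03104 - 0.01034j = -0.00267 + 0.00753j  (running Σ = 0.03742 - 0.08784j)
  m=-3: -0.19885 - 0.02078j × 0.07959 + 0.32349j = -0.00910 - 0.06598j  (running Σ = 0.02832 - 0.15382j)
  m=-2: 0.13957 + 0.28588j × 0.13985 - 0.02269j = 0.02600 + 0.03681j  (running Σ = 0.05432 - 0.11700j)
  m=-1: -0.04978 + 0.07969j × 0.02297 + 0.28504j = -0.02386 - 0.01236j  (running Σ = 0.03046 - 0.12936j)
  m=0: 0.32426 + 0.00000j × 0.16788 + 0.00000j = 0.05444 + 0.00000j  (running Σ = 0.08489 - 0.12936j)
  m=1: 0.04978 + 0.07969j × -0.02297 + 0.28504j = -0.02386 + 0.01236j  (running Σ = 0.06104 - 0.11700j)
  m=2: 0.13957 - 0.28588j × 0.13985 + 0.02269j = 0.02600 - 0.03681j  (running Σ = 0.08704 - 0.15382j)
  m=3: 0.19885 - 0.02078j × -0.07959 + 0.32349j = -0.00910 + 0.06598j  (running Σ = 0.07794 - 0.08784j)
  m=4: -0.15027 - 0.19264j × 0.03104 + 0.01034j = -0.00267 - 0.00753j  (running Σ = 0.07526 - 0.09537j)
  m=5: 0.14804 - 0.40551j × -0.15956 + 0.37523j = 0.12854 + 0.12025j  (running Σ = 0.20380 + 0.02488j)
  m=6: 0.25631 - 0.05417j × -0.31069 - 0.16272j = -0.08845 - 0.02488j  (running Σ = 0.11535 - 0.00000j)
Accumulated sum 0.11535 - 0.00000j; after 4π/(2l+1) scaling, 0.11151 - 0.00000j ⇒ P_6 = 0.111507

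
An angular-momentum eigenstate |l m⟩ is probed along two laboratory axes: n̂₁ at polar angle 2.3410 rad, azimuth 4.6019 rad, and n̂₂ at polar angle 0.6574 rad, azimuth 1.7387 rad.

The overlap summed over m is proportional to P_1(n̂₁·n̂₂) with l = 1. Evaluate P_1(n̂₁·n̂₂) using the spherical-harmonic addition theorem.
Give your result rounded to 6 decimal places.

Addition theorem: P_1(cos γ) = (4π/3) Σ_m Y*_{lm}(Ω₁) Y_{lm}(Ω₂), m = −1…1:
  m=-1: Y*=-0.027344-0.246473i  Y=-0.035281-0.208149i  product -0.050338+0.014387i
  m=+0: Y*=-0.340205-0.000000i  Y=+0.386770+0.000000i  product -0.131581-0.000000i
  m=+1: Y*=+0.027344-0.246473i  Y=+0.035281-0.208149i  product -0.050338-0.014387i
Accumulated sum -0.232258+0.000000i; after 4π/(2l+1) scaling, -0.972879+0.000000i ⇒ P_1 = -0.972879

-0.972879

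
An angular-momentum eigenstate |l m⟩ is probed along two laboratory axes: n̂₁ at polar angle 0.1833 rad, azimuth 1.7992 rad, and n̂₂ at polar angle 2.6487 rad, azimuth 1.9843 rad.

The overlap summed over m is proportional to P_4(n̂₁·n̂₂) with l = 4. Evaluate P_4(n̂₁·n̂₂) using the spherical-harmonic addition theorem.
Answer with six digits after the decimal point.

Term-by-term m-sum for l=4 (normalisation 4π/9 = 1.396263):
  [-4]  conj(Y_{4,-4})(Ω₁) = 0.00030 + 0.00039j ; Y_{4,-4}(Ω₂) = -0.00184 - 0.02211j ; Δ = 0.00001 - 0.00001j
  [-3]  conj(Y_{4,-3})(Ω₁) = 0.00472 - 0.00577j ; Y_{4,-3}(Ω₂) = -0.11051 - 0.03789j ; Δ = -0.00074 + 0.00046j
  [-2]  conj(Y_{4,-2})(Ω₁) = -0.05753 - 0.02827j ; Y_{4,-2}(Ω₂) = -0.22479 + 0.24432j ; Δ = 0.01984 - 0.00770j
  [-1]  conj(Y_{4,-1})(Ω₁) = -0.07233 + 0.31114j ; Y_{4,-1}(Ω₂) = 0.19277 + 0.43932j ; Δ = -0.15063 + 0.02820j
  [+0]  conj(Y_{4,0})(Ω₁) = 0.70979 + 0.00000j ; Y_{4,0}(Ω₂) = 0.08449 + 0.00000j ; Δ = 0.05997 + 0.00000j
  [+1]  conj(Y_{4,1})(Ω₁) = 0.07233 + 0.31114j ; Y_{4,1}(Ω₂) = -0.19277 + 0.43932j ; Δ = -0.15063 - 0.02820j
  [+2]  conj(Y_{4,2})(Ω₁) = -0.05753 + 0.02827j ; Y_{4,2}(Ω₂) = -0.22479 - 0.24432j ; Δ = 0.01984 + 0.00770j
  [+3]  conj(Y_{4,3})(Ω₁) = -0.00472 - 0.00577j ; Y_{4,3}(Ω₂) = 0.11051 - 0.03789j ; Δ = -0.00074 - 0.00046j
  [+4]  conj(Y_{4,4})(Ω₁) = 0.00030 - 0.00039j ; Y_{4,4}(Ω₂) = -0.00184 + 0.02211j ; Δ = 0.00001 + 0.00001j
Σ over m = -0.20307 - 0.00000j; ×(4π/9) → -0.28355 - 0.00000j. Real part: -0.283545

-0.283545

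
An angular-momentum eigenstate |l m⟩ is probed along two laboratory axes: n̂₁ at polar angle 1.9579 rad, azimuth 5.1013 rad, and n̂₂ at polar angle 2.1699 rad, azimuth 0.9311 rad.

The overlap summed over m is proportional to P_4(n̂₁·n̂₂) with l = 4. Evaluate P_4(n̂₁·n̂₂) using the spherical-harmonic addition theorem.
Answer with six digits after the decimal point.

0.255919

Summing Y*_{l m}(θ₁,φ₁)·Y_{l m}(θ₂,φ₂) over m ∈ [−4, 4]; prefactor 4π/(2·4+1) = 1.396263:
  m=-4: +0.004930+0.325350i × -0.171861+0.113289i = -0.037706-0.055356i  (running Σ = -0.037706-0.055356i)
  m=-3: +0.344982-0.147511i × +0.373673+0.135679i = +0.148925-0.008314i  (running Σ = +0.111219-0.063671i)
  m=-2: +0.000493+0.000486i × -0.080354-0.267898i = +0.000091-0.000171i  (running Σ = +0.111309-0.063842i)
  m=-1: +0.125569-0.306428i × +0.101807-0.136824i = -0.029143-0.048377i  (running Σ = +0.082167-0.112219i)
  m=0: -0.059719-0.000000i × -0.317415+0.000000i = +0.018956+0.000000i  (running Σ = +0.101122-0.112219i)
  m=1: -0.125569-0.306428i × -0.101807-0.136824i = -0.029143+0.048377i  (running Σ = +0.071979-0.063842i)
  m=2: +0.000493-0.000486i × -0.080354+0.267898i = +0.000091+0.000171i  (running Σ = +0.072070-0.063671i)
  m=3: -0.344982-0.147511i × -0.373673+0.135679i = +0.148925+0.008314i  (running Σ = +0.220995-0.055356i)
  m=4: +0.004930-0.325350i × -0.171861-0.113289i = -0.037706+0.055356i  (running Σ = +0.183289+0.000000i)
Σ over m = +0.183289+0.000000i; ×(4π/9) → +0.255919+0.000000i. Real part: 0.255919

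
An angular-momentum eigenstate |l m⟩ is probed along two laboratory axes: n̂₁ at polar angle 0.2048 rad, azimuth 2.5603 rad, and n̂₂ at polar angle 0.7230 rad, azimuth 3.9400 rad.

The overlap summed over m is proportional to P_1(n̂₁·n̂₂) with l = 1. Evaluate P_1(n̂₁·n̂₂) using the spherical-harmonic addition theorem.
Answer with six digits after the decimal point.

0.759711

Summing Y*_{l m}(θ₁,φ₁)·Y_{l m}(θ₂,φ₂) over m ∈ [−1, 1]; prefactor 4π/(2·1+1) = 4.188790:
  m=-1: -0.058723+0.038582i × -0.159522+0.163728i = +0.003051-0.015769i  (running Σ = +0.003051-0.015769i)
  m=0: +0.478392-0.000000i × +0.366366+0.000000i = +0.175266+0.000000i  (running Σ = +0.178317-0.015769i)
  m=1: +0.058723+0.038582i × +0.159522+0.163728i = +0.003051+0.015769i  (running Σ = +0.181368+0.000000i)
Total Σ_m = +0.181368+0.000000i. Multiply by 4.188790: +0.759711+0.000000i. P_1(cos γ) = 0.759711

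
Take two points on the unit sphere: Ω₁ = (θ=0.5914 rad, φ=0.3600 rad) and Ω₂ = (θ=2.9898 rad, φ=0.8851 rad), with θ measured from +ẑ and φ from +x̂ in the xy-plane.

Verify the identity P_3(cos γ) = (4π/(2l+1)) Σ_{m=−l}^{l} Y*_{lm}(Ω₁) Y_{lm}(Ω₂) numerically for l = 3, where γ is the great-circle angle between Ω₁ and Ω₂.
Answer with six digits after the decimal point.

Summing Y*_{l m}(θ₁,φ₁)·Y_{l m}(θ₂,φ₂) over m ∈ [−3, 3]; prefactor 4π/(2·3+1) = 1.795196:
  m=-3: (0.034079, 0.063769) × (-0.001275, -0.000674) = (-0.000000, -0.000104)  (running Σ = (-0.000000, -0.000104))
  m=-2: (0.198262, 0.173889) × (0.004575, 0.022641) = (-0.003030, 0.005284)  (running Σ = (-0.003030, 0.005180))
  m=-1: (0.412443, 0.155245) × (0.120238, -0.146968) = (0.072407, -0.041949)  (running Σ = (0.069377, -0.036769))
  m=0: (0.138118, -0.000000) × (-0.695599, 0.000000) = (-0.096075, 0.000000)  (running Σ = (-0.026698, -0.036769))
  m=1: (-0.412443, 0.155245) × (-0.120238, -0.146968) = (0.072407, 0.041949)  (running Σ = (0.045709, 0.005180))
  m=2: (0.198262, -0.173889) × (0.004575, -0.022641) = (-0.003030, -0.005284)  (running Σ = (0.042679, -0.000104))
  m=3: (-0.034079, 0.063769) × (0.001275, -0.000674) = (-0.000000, 0.000104)  (running Σ = (0.042679, 0.000000))
Total Σ_m = (0.042679, 0.000000). Multiply by 1.795196: (0.076617, 0.000000). P_3(cos γ) = 0.076617

0.076617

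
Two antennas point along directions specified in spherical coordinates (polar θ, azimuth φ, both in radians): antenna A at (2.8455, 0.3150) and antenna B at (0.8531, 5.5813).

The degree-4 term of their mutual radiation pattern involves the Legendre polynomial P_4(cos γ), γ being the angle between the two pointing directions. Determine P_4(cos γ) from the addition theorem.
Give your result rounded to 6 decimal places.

-0.309488

Addition theorem: P_4(cos γ) = (4π/9) Σ_m Y*_{lm}(Ω₁) Y_{lm}(Ω₂), m = −4…4:
  m=-4: (0.000981, 0.003054) × (-0.134640, 0.046728) = (-0.000275, -0.000365)  (running Σ = (-0.000275, -0.000365))
  m=-3: (-0.017421, -0.024105) × (-0.179375, 0.302761) = (0.010423, -0.000950)  (running Σ = (0.010148, -0.001316))
  m=-2: (0.124365, 0.090676) × (0.063991, 0.379551) = (-0.026458, 0.053005)  (running Σ = (-0.016310, 0.051689))
  m=-1: (-0.427330, -0.139245) × (0.004928, 0.004167) = (-0.001526, -0.002467)  (running Σ = (-0.017836, 0.049223))
  m=0: (0.512865, -0.000000) × (-0.362636, 0.000000) = (-0.185983, 0.000000)  (running Σ = (-0.203819, 0.049223))
  m=1: (0.427330, -0.139245) × (-0.004928, 0.004167) = (-0.001526, 0.002467)  (running Σ = (-0.205345, 0.051689))
  m=2: (0.124365, -0.090676) × (0.063991, -0.379551) = (-0.026458, -0.053005)  (running Σ = (-0.231803, -0.001316))
  m=3: (0.017421, -0.024105) × (0.179375, 0.302761) = (0.010423, 0.000950)  (running Σ = (-0.221380, -0.000365))
  m=4: (0.000981, -0.003054) × (-0.134640, -0.046728) = (-0.000275, 0.000365)  (running Σ = (-0.221654, -0.000000))
Accumulated sum (-0.221654, -0.000000); after 4π/(2l+1) scaling, (-0.309488, -0.000000) ⇒ P_4 = -0.309488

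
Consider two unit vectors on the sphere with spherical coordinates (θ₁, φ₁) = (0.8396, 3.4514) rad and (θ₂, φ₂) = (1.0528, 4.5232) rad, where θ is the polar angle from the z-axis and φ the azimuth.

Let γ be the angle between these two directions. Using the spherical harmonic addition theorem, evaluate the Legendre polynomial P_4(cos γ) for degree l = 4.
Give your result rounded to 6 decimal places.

-0.427022

Expand P_4 via completeness: Σ_{m} conj(Y_{4,m}) at Ω₁ times Y_{4,m} at Ω₂ —
  m=-4: Y*=0.04423 + 0.12847j  Y=0.18333 + 0.17311j  product -0.01413 + 0.03121j
  m=-3: Y*=-0.20626 - 0.27623j  Y=0.21850 - 0.34272j  product -0.13973 + 0.01033j
  m=-2: Y*=0.32011 + 0.22834j  Y=-0.16804 - 0.06680j  product -0.03854 - 0.05976j
  m=-1: Y*=-0.02717 - 0.00870j  Y=0.04914 - 0.25662j  product -0.00357 + 0.00655j
  m=+0: Y*=-0.36158 + 0.00000j  Y=-0.23815 + 0.00000j  product 0.08611 + 0.00000j
  m=+1: Y*=0.02717 - 0.00870j  Y=-0.04914 - 0.25662j  product -0.00357 - 0.00655j
  m=+2: Y*=0.32011 - 0.22834j  Y=-0.16804 + 0.06680j  product -0.03854 + 0.05976j
  m=+3: Y*=0.20626 - 0.27623j  Y=-0.21850 - 0.34272j  product -0.13973 - 0.01033j
  m=+4: Y*=0.04423 - 0.12847j  Y=0.18333 - 0.17311j  product -0.01413 - 0.03121j
Total Σ_m = -0.30583 + 0.00000j. Multiply by 1.396263: -0.42702 + 0.00000j. P_4(cos γ) = -0.427022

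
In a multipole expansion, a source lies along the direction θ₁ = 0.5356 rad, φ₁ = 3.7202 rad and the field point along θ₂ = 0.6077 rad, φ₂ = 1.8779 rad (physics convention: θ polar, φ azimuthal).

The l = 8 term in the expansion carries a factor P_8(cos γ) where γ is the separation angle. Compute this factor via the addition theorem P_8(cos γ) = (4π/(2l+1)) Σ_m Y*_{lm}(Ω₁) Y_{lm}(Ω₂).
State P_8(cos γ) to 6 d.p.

0.271585

Summing Y*_{l m}(θ₁,φ₁)·Y_{l m}(θ₂,φ₂) over m ∈ [−8, 8]; prefactor 4π/(2·8+1) = 0.739198:
  [-8]  conj(Y_{8,-8})(Ω₁) = (-0.000198, -0.002364) ; Y_{8,-8}(Ω₂) = (-0.004510, -0.003683) ; Δ = (-0.000008, 0.000011)
  [-7]  conj(Y_{8,-7})(Ω₁) = (0.009830, 0.012610) ; Y_{8,-7}(Ω₂) = (0.028032, -0.018323) ; Δ = (0.000507, 0.000173)
  [-6]  conj(Y_{8,-6})(Ω₁) = (-0.063509, -0.021757) ; Y_{8,-6}(Ω₂) = (0.031903, 0.114460) ; Δ = (0.000464, -0.007963)
  [-5]  conj(Y_{8,-5})(Ω₁) = (0.189923, -0.048203) ; Y_{8,-5}(Ω₂) = (-0.287862, -0.010159) ; Δ = (-0.055161, 0.011946)
  [-4]  conj(Y_{8,-4})(Ω₁) = (-0.269115, 0.292589) ; Y_{8,-4}(Ω₂) = (0.156966, -0.440397) ; Δ = (0.086613, 0.164444)
  [-3]  conj(Y_{8,-3})(Ω₁) = (0.083683, -0.502481) ; Y_{8,-3}(Ω₂) = (0.339360, 0.257707) ; Δ = (0.157892, -0.148956)
  [-2]  conj(Y_{8,-2})(Ω₁) = (0.102444, 0.233413) ; Y_{8,-2}(Ω₂) = (-0.005491, 0.003872) ; Δ = (-0.001466, -0.000885)
  [-1]  conj(Y_{8,-1})(Ω₁) = (0.242196, 0.158197) ; Y_{8,-1}(Ω₂) = (0.123685, 0.390005) ; Δ = (-0.031742, 0.114024)
  [+0]  conj(Y_{8,0})(Ω₁) = (-0.366232, -0.000000) ; Y_{8,0}(Ω₂) = (-0.145283, 0.000000) ; Δ = (0.053207, 0.000000)
  [+1]  conj(Y_{8,1})(Ω₁) = (-0.242196, 0.158197) ; Y_{8,1}(Ω₂) = (-0.123685, 0.390005) ; Δ = (-0.031742, -0.114024)
  [+2]  conj(Y_{8,2})(Ω₁) = (0.102444, -0.233413) ; Y_{8,2}(Ω₂) = (-0.005491, -0.003872) ; Δ = (-0.001466, 0.000885)
  [+3]  conj(Y_{8,3})(Ω₁) = (-0.083683, -0.502481) ; Y_{8,3}(Ω₂) = (-0.339360, 0.257707) ; Δ = (0.157892, 0.148956)
  [+4]  conj(Y_{8,4})(Ω₁) = (-0.269115, -0.292589) ; Y_{8,4}(Ω₂) = (0.156966, 0.440397) ; Δ = (0.086613, -0.164444)
  [+5]  conj(Y_{8,5})(Ω₁) = (-0.189923, -0.048203) ; Y_{8,5}(Ω₂) = (0.287862, -0.010159) ; Δ = (-0.055161, -0.011946)
  [+6]  conj(Y_{8,6})(Ω₁) = (-0.063509, 0.021757) ; Y_{8,6}(Ω₂) = (0.031903, -0.114460) ; Δ = (0.000464, 0.007963)
  [+7]  conj(Y_{8,7})(Ω₁) = (-0.009830, 0.012610) ; Y_{8,7}(Ω₂) = (-0.028032, -0.018323) ; Δ = (0.000507, -0.000173)
  [+8]  conj(Y_{8,8})(Ω₁) = (-0.000198, 0.002364) ; Y_{8,8}(Ω₂) = (-0.004510, 0.003683) ; Δ = (-0.000008, -0.000011)
Accumulated sum (0.367405, 0.000000); after 4π/(2l+1) scaling, (0.271585, 0.000000) ⇒ P_8 = 0.271585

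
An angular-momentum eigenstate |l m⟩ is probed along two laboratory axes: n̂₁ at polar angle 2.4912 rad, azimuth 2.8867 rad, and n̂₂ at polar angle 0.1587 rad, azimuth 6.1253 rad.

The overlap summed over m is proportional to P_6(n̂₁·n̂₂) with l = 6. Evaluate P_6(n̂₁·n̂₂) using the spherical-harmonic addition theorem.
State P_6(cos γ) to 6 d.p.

Addition theorem: P_6(cos γ) = (4π/13) Σ_m Y*_{lm}(Ω₁) Y_{lm}(Ω₂), m = −6…6:
  term(m=-6) = (0.000000, -0.000000)   from Y*(Ω₁)=(0.000986, -0.023786), Y(Ω₂)=(0.000004, 0.000006)
  term(m=-5) = (0.000016, -0.000008)   from Y*(Ω₁)=(0.031653, -0.103671), Y(Ω₂)=(0.000115, 0.000116)
  term(m=-4) = (0.000573, -0.000234)   from Y*(Ω₁)=(0.149874, -0.243780), Y(Ω₂)=(0.001747, 0.001278)
  term(m=-3) = (0.008577, -0.002569)   from Y*(Ω₁)=(0.329444, -0.316067), Y(Ω₂)=(0.017453, 0.008946)
  term(m=-2) = (0.040084, -0.007876)   from Y*(Ω₁)=(0.295749, -0.165346), Y(Ω₂)=(0.114603, 0.037441)
  term(m=-1) = (-0.069013, 0.006716)   from Y*(Ω₁)=(-0.146559, 0.038187), Y(Ω₂)=(0.452133, 0.071984)
  term(m=+0) = (-0.300011, -0.000000)   from Y*(Ω₁)=(-0.392098, -0.000000), Y(Ω₂)=(0.765143, 0.000000)
  term(m=+1) = (-0.069013, -0.006716)   from Y*(Ω₁)=(0.146559, 0.038187), Y(Ω₂)=(-0.452133, 0.071984)
  term(m=+2) = (0.040084, 0.007876)   from Y*(Ω₁)=(0.295749, 0.165346), Y(Ω₂)=(0.114603, -0.037441)
  term(m=+3) = (0.008577, 0.002569)   from Y*(Ω₁)=(-0.329444, -0.316067), Y(Ω₂)=(-0.017453, 0.008946)
  term(m=+4) = (0.000573, 0.000234)   from Y*(Ω₁)=(0.149874, 0.243780), Y(Ω₂)=(0.001747, -0.001278)
  term(m=+5) = (0.000016, 0.000008)   from Y*(Ω₁)=(-0.031653, -0.103671), Y(Ω₂)=(-0.000115, 0.000116)
  term(m=+6) = (0.000000, 0.000000)   from Y*(Ω₁)=(0.000986, 0.023786), Y(Ω₂)=(0.000004, -0.000006)
Total Σ_m = (-0.339536, -0.000000). Multiply by 0.966644: (-0.328210, -0.000000). P_6(cos γ) = -0.328210

-0.328210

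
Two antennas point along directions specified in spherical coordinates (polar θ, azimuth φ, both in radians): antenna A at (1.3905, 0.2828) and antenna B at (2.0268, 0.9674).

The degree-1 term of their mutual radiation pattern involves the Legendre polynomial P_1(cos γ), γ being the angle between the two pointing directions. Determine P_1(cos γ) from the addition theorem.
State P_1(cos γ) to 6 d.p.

0.605275

Addition theorem: P_1(cos γ) = (4π/3) Σ_m Y*_{lm}(Ω₁) Y_{lm}(Ω₂), m = −1…1:
  m=-1: 0.32639 + 0.09485j × 0.17602 - 0.25542j = 0.08168 - 0.06667j  (running Σ = 0.08168 - 0.06667j)
  m=0: 0.08762 + 0.00000j × -0.21516 + 0.00000j = -0.01885 + 0.00000j  (running Σ = 0.06282 - 0.06667j)
  m=1: -0.32639 + 0.09485j × -0.17602 - 0.25542j = 0.08168 + 0.06667j  (running Σ = 0.14450 + 0.00000j)
Accumulated sum 0.14450 + 0.00000j; after 4π/(2l+1) scaling, 0.60528 + 0.00000j ⇒ P_1 = 0.605275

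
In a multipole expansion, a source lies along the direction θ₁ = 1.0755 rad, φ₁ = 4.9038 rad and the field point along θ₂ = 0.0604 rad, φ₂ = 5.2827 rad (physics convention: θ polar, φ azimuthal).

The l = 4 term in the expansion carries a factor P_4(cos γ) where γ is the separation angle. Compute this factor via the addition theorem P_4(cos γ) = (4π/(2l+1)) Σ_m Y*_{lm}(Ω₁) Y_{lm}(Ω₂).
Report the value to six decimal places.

-0.324492

Expand P_4 via completeness: Σ_{m} conj(Y_{4,m}) at Ω₁ times Y_{4,m} at Ω₂ —
  m=-4: Y*=+0.191176+0.183768i  Y=-0.000004-0.000004i  product +0.000000-0.000002i
  m=-3: Y*=-0.220088+0.340190i  Y=-0.000272+0.000038i  product +0.000047-0.000101i
  m=-2: Y*=-0.139638-0.056231i  Y=-0.003037+0.006619i  product +0.000796-0.000753i
  m=-1: Y*=-0.053394+0.275537i  Y=+0.061166+0.095363i  product -0.029542+0.011762i
  m=+0: Y*=-0.210615-0.000000i  Y=+0.830915+0.000000i  product -0.175003-0.000000i
  m=+1: Y*=+0.053394+0.275537i  Y=-0.061166+0.095363i  product -0.029542-0.011762i
  m=+2: Y*=-0.139638+0.056231i  Y=-0.003037-0.006619i  product +0.000796+0.000753i
  m=+3: Y*=+0.220088+0.340190i  Y=+0.000272+0.000038i  product +0.000047+0.000101i
  m=+4: Y*=+0.191176-0.183768i  Y=-0.000004+0.000004i  product +0.000000+0.000002i
Σ over m = -0.232401+0.000000i; ×(4π/9) → -0.324492+0.000000i. Real part: -0.324492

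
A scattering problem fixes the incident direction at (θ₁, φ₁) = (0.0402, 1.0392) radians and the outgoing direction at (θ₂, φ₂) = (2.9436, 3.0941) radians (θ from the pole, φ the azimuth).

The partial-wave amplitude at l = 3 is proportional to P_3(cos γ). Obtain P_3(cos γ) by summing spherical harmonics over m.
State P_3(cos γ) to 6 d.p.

Expand P_3 via completeness: Σ_{m} conj(Y_{3,m}) at Ω₁ times Y_{3,m} at Ω₂ —
  m=-3: Y*=-0.000027+0.000001i  Y=-0.003143-0.000451i  product +0.000000+0.000000i
  m=-2: Y*=-0.000802+0.001441i  Y=-0.038595-0.003677i  product +0.000036-0.000053i
  m=-1: Y*=+0.026283+0.044693i  Y=-0.241709-0.011488i  product -0.005839-0.011105i
  m=+0: Y*=+0.742738-0.000000i  Y=-0.660988+0.000000i  product -0.490941+0.000000i
  m=+1: Y*=-0.026283+0.044693i  Y=+0.241709-0.011488i  product -0.005839+0.011105i
  m=+2: Y*=-0.000802-0.001441i  Y=-0.038595+0.003677i  product +0.000036+0.000053i
  m=+3: Y*=+0.000027+0.000001i  Y=+0.003143-0.000451i  product +0.000000-0.000000i
Σ over m = -0.502547+0.000000i; ×(4π/7) → -0.902171+0.000000i. Real part: -0.902171

-0.902171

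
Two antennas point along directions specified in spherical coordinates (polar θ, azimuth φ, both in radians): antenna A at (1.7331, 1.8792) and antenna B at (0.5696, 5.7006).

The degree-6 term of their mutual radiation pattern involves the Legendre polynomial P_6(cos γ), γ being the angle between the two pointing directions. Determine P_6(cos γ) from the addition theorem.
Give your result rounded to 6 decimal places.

0.270806

Term-by-term m-sum for l=6 (normalisation 4π/13 = 0.966644):
  m=-6: Y*=0.12316 - 0.42889j  Y=-0.01115 - 0.00412j  product -0.00314 + 0.00427j
  m=-5: Y*=0.25300 - 0.00728j  Y=-0.06261 + 0.01457j  product -0.01574 + 0.00414j
  m=-4: Y*=-0.07979 - 0.22761j  Y=-0.14133 + 0.14883j  product 0.04515 + 0.02029j
  m=-3: Y*=0.21920 - 0.16512j  Y=-0.07271 + 0.40660j  product 0.05120 + 0.10113j
  m=-2: Y*=-0.14295 - 0.10137j  Y=0.18058 + 0.42049j  product 0.01681 - 0.07841j
  m=-1: Y*=0.08454 - 0.26536j  Y=0.05018 + 0.03306j  product 0.01301 - 0.01052j
  m=+0: Y*=-0.15695 + 0.00000j  Y=-0.41764 + 0.00000j  product 0.06555 + 0.00000j
  m=+1: Y*=-0.08454 - 0.26536j  Y=-0.05018 + 0.03306j  product 0.01301 + 0.01052j
  m=+2: Y*=-0.14295 + 0.10137j  Y=0.18058 - 0.42049j  product 0.01681 + 0.07841j
  m=+3: Y*=-0.21920 - 0.16512j  Y=0.07271 + 0.40660j  product 0.05120 - 0.10113j
  m=+4: Y*=-0.07979 + 0.22761j  Y=-0.14133 - 0.14883j  product 0.04515 - 0.02029j
  m=+5: Y*=-0.25300 - 0.00728j  Y=0.06261 + 0.01457j  product -0.01574 - 0.00414j
  m=+6: Y*=0.12316 + 0.42889j  Y=-0.01115 + 0.00412j  product -0.00314 - 0.00427j
Σ over m = 0.28015 + 0.00000j; ×(4π/13) → 0.27081 + 0.00000j. Real part: 0.270806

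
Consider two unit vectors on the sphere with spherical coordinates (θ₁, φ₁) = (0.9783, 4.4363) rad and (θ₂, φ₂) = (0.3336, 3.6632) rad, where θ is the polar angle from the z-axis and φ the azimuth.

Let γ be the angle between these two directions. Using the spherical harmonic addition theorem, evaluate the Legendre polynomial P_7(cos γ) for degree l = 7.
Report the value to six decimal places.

0.074635

Addition theorem: P_7(cos γ) = (4π/15) Σ_m Y*_{lm}(Ω₁) Y_{lm}(Ω₂), m = −7…7:
  m=-7: Y*=0.12642 - 0.04785j  Y=0.00018 - 0.00010j  product 0.00002 - 0.00002j
  m=-6: Y*=0.02916 + 0.33923j  Y=-0.00218 - 0.00003j  product -0.00005 - 0.00074j
  m=-5: Y*=-0.43226 - 0.08329j  Y=0.01261 + 0.00745j  product -0.00483 - 0.00427j
  m=-4: Y*=0.09199 - 0.18270j  Y=-0.03383 - 0.05968j  product -0.01402 + 0.00069j
  m=-3: Y*=-0.17102 - 0.15695j  Y=-0.00135 + 0.22550j  product 0.03562 - 0.03835j
  m=-2: Y*=0.27625 - 0.17020j  Y=0.24557 - 0.42145j  product -0.00389 - 0.15822j
  m=-1: Y*=-0.02847 - 0.10050j  Y=-0.47614 + 0.27364j  product 0.04106 + 0.04006j
  m=+0: Y*=0.33742 + 0.00000j  Y=-0.05547 + 0.00000j  product -0.01872 + 0.00000j
  m=+1: Y*=0.02847 - 0.10050j  Y=0.47614 + 0.27364j  product 0.04106 - 0.04006j
  m=+2: Y*=0.27625 + 0.17020j  Y=0.24557 + 0.42145j  product -0.00389 + 0.15822j
  m=+3: Y*=0.17102 - 0.15695j  Y=0.00135 + 0.22550j  product 0.03562 + 0.03835j
  m=+4: Y*=0.09199 + 0.18270j  Y=-0.03383 + 0.05968j  product -0.01402 - 0.00069j
  m=+5: Y*=0.43226 - 0.08329j  Y=-0.01261 + 0.00745j  product -0.00483 + 0.00427j
  m=+6: Y*=0.02916 - 0.33923j  Y=-0.00218 + 0.00003j  product -0.00005 + 0.00074j
  m=+7: Y*=-0.12642 - 0.04785j  Y=-0.00018 - 0.00010j  product 0.00002 + 0.00002j
Accumulated sum 0.08909 + 0.00000j; after 4π/(2l+1) scaling, 0.07463 + 0.00000j ⇒ P_7 = 0.074635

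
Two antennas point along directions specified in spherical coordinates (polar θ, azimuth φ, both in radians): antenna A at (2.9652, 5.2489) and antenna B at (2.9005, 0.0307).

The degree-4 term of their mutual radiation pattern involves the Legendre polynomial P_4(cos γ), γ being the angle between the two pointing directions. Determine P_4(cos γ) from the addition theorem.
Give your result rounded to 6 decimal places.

0.775495

Addition theorem: P_4(cos γ) = (4π/9) Σ_m Y*_{lm}(Ω₁) Y_{lm}(Ω₂), m = −4…4:
  [-4]  conj(Y_{4,-4})(Ω₁) = -0.00023 + 0.00035j ; Y_{4,-4}(Ω₂) = 0.00143 - 0.00018j ; Δ = -0.00000 + 0.00000j
  [-3]  conj(Y_{4,-3})(Ω₁) = 0.00665 + 0.00026j ; Y_{4,-3}(Ω₂) = -0.01647 + 0.00152j ; Δ = -0.00011 + 0.00001j
  [-2]  conj(Y_{4,-2})(Ω₁) = -0.02845 - 0.05235j ; Y_{4,-2}(Ω₂) = 0.10661 - 0.00655j ; Δ = -0.00338 - 0.00540j
  [-1]  conj(Y_{4,-1})(Ω₁) = -0.15810 + 0.26584j ; Y_{4,-1}(Ω₂) = -0.39480 + 0.01212j ; Δ = 0.05919 - 0.10687j
  [+0]  conj(Y_{4,0})(Ω₁) = 0.71950 + 0.00000j ; Y_{4,0}(Ω₂) = 0.61709 + 0.00000j ; Δ = 0.44400 + 0.00000j
  [+1]  conj(Y_{4,1})(Ω₁) = 0.15810 + 0.26584j ; Y_{4,1}(Ω₂) = 0.39480 + 0.01212j ; Δ = 0.05919 + 0.10687j
  [+2]  conj(Y_{4,2})(Ω₁) = -0.02845 + 0.05235j ; Y_{4,2}(Ω₂) = 0.10661 + 0.00655j ; Δ = -0.00338 + 0.00540j
  [+3]  conj(Y_{4,3})(Ω₁) = -0.00665 + 0.00026j ; Y_{4,3}(Ω₂) = 0.01647 + 0.00152j ; Δ = -0.00011 - 0.00001j
  [+4]  conj(Y_{4,4})(Ω₁) = -0.00023 - 0.00035j ; Y_{4,4}(Ω₂) = 0.00143 + 0.00018j ; Δ = -0.00000 - 0.00000j
Σ over m = 0.55541 + 0.00000j; ×(4π/9) → 0.77550 + 0.00000j. Real part: 0.775495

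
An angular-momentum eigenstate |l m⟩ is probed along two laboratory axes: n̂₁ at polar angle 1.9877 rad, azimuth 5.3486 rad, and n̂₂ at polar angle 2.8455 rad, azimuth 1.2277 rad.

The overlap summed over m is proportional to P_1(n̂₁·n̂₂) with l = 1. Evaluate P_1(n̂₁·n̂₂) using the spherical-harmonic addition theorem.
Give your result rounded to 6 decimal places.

Expand P_1 via completeness: Σ_{m} conj(Y_{1,m}) at Ω₁ times Y_{1,m} at Ω₂ —
  m=-1: Y*=(0.187694, -0.254096)  Y=(0.033913, -0.094935)  product (-0.017757, -0.026436)
  m=+0: Y*=(-0.197850, -0.000000)  Y=(-0.467340, 0.000000)  product (0.092464, 0.000000)
  m=+1: Y*=(-0.187694, -0.254096)  Y=(-0.033913, -0.094935)  product (-0.017757, 0.026436)
Σ over m = (0.056949, 0.000000); ×(4π/3) → (0.238547, 0.000000). Real part: 0.238547

0.238547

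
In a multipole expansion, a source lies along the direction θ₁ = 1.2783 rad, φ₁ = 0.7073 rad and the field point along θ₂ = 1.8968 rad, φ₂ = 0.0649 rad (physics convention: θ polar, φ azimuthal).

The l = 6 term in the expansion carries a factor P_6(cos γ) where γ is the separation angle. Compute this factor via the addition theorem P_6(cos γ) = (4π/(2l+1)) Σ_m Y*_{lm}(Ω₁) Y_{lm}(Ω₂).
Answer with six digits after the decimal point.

0.082279

Expand P_6 via completeness: Σ_{m} conj(Y_{6,m}) at Ω₁ times Y_{6,m} at Ω₂ —
  [-6]  conj(Y_{6,-6})(Ω₁) = -0.168155-0.332196i ; Y_{6,-6}(Ω₂) = +0.323025-0.132554i ; Δ = -0.098352-0.085018i
  [-5]  conj(Y_{6,-5})(Ω₁) = -0.358505-0.149426i ; Y_{6,-5}(Ω₂) = -0.387564+0.130373i ; Δ = +0.158425+0.011173i
  [-4]  conj(Y_{6,-4})(Ω₁) = +0.024385-0.007875i ; Y_{6,-4}(Ω₂) = +0.035612-0.009458i ; Δ = +0.000794-0.000511i
  [-3]  conj(Y_{6,-3})(Ω₁) = +0.180063-0.292964i ; Y_{6,-3}(Ω₂) = +0.325699-0.064227i ; Δ = +0.039830-0.106983i
  [-2]  conj(Y_{6,-2})(Ω₁) = -0.012470-0.079185i ; Y_{6,-2}(Ω₂) = -0.144637+0.018880i ; Δ = +0.003299+0.011218i
  [-1]  conj(Y_{6,-1})(Ω₁) = +0.236369+0.202059i ; Y_{6,-1}(Ω₂) = -0.283150+0.018402i ; Δ = -0.070646-0.052863i
  [+0]  conj(Y_{6,0})(Ω₁) = +0.107127-0.000000i ; Y_{6,0}(Ω₂) = +0.171952+0.000000i ; Δ = +0.018421+0.000000i
  [+1]  conj(Y_{6,1})(Ω₁) = -0.236369+0.202059i ; Y_{6,1}(Ω₂) = +0.283150+0.018402i ; Δ = -0.070646+0.052863i
  [+2]  conj(Y_{6,2})(Ω₁) = -0.012470+0.079185i ; Y_{6,2}(Ω₂) = -0.144637-0.018880i ; Δ = +0.003299-0.011218i
  [+3]  conj(Y_{6,3})(Ω₁) = -0.180063-0.292964i ; Y_{6,3}(Ω₂) = -0.325699-0.064227i ; Δ = +0.039830+0.106983i
  [+4]  conj(Y_{6,4})(Ω₁) = +0.024385+0.007875i ; Y_{6,4}(Ω₂) = +0.035612+0.009458i ; Δ = +0.000794+0.000511i
  [+5]  conj(Y_{6,5})(Ω₁) = +0.358505-0.149426i ; Y_{6,5}(Ω₂) = +0.387564+0.130373i ; Δ = +0.158425-0.011173i
  [+6]  conj(Y_{6,6})(Ω₁) = -0.168155+0.332196i ; Y_{6,6}(Ω₂) = +0.323025+0.132554i ; Δ = -0.098352+0.085018i
Σ over m = +0.085118+0.000000i; ×(4π/13) → +0.082279+0.000000i. Real part: 0.082279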